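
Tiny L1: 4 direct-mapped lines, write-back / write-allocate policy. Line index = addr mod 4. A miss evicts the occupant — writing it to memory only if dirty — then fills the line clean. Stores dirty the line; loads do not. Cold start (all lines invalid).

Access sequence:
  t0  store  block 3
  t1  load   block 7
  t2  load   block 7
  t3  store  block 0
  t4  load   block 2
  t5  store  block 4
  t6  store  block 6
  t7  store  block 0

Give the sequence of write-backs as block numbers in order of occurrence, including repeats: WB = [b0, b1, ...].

WB = [3, 0, 4]

0: W B3 -> L3 miss  d=D]
1: R B7 -> L3 miss wb->B3  d=-]
2: R B7 -> L3 hit  d=-]
3: W B0 -> L0 miss  d=D]
4: R B2 -> L2 miss  d=-]
5: W B4 -> L0 miss wb->B0  d=D]
6: W B6 -> L2 miss  d=D]
7: W B0 -> L0 miss wb->B4  d=D]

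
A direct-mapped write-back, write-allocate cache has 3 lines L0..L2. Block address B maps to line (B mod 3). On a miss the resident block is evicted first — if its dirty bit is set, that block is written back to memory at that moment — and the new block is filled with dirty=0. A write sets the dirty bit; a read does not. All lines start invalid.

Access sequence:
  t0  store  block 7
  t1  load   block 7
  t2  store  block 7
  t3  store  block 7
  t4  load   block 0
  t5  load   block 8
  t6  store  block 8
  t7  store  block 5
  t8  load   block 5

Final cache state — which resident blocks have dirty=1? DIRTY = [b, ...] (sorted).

0: W B7 -> L1 miss  d=D]
1: R B7 -> L1 hit  d=D]
2: W B7 -> L1 hit  d=D]
3: W B7 -> L1 hit  d=D]
4: R B0 -> L0 miss  d=-]
5: R B8 -> L2 miss  d=-]
6: W B8 -> L2 hit  d=D]
7: W B5 -> L2 miss wb->B8  d=D]
8: R B5 -> L2 hit  d=D]

DIRTY = [5, 7]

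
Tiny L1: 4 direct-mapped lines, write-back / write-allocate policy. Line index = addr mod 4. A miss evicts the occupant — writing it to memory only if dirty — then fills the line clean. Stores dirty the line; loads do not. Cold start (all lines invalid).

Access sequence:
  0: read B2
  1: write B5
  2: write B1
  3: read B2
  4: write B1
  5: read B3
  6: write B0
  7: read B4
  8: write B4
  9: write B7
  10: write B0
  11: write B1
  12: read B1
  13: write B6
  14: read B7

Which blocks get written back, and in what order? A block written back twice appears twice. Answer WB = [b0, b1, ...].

0: R B2 → L2 miss [-]
1: W B5 → L1 miss [D]
2: W B1 → L1 miss wb→B5 [D]
3: R B2 → L2 hit [-]
4: W B1 → L1 hit [D]
5: R B3 → L3 miss [-]
6: W B0 → L0 miss [D]
7: R B4 → L0 miss wb→B0 [-]
8: W B4 → L0 hit [D]
9: W B7 → L3 miss [D]
10: W B0 → L0 miss wb→B4 [D]
11: W B1 → L1 hit [D]
12: R B1 → L1 hit [D]
13: W B6 → L2 miss [D]
14: R B7 → L3 hit [D]

WB = [5, 0, 4]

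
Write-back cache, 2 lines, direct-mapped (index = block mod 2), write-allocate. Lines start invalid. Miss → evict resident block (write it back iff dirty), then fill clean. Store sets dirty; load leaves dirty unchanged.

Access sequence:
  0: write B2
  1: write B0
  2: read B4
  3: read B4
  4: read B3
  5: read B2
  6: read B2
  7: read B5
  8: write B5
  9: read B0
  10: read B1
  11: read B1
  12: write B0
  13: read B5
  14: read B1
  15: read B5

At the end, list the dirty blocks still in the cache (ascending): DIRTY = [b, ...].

0: W B2 -> L0 miss  d=D]
1: W B0 -> L0 miss wb->B2  d=D]
2: R B4 -> L0 miss wb->B0  d=-]
3: R B4 -> L0 hit  d=-]
4: R B3 -> L1 miss  d=-]
5: R B2 -> L0 miss  d=-]
6: R B2 -> L0 hit  d=-]
7: R B5 -> L1 miss  d=-]
8: W B5 -> L1 hit  d=D]
9: R B0 -> L0 miss  d=-]
10: R B1 -> L1 miss wb->B5  d=-]
11: R B1 -> L1 hit  d=-]
12: W B0 -> L0 hit  d=D]
13: R B5 -> L1 miss  d=-]
14: R B1 -> L1 miss  d=-]
15: R B5 -> L1 miss  d=-]

DIRTY = [0]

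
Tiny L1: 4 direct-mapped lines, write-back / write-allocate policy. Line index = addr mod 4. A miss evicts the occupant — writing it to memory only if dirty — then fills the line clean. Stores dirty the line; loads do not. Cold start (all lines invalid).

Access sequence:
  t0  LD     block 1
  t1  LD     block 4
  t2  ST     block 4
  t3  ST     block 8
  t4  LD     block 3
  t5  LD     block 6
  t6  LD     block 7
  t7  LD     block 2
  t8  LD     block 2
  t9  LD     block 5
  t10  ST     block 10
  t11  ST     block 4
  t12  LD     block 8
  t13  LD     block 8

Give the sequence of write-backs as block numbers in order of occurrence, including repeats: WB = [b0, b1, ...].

WB = [4, 8, 4]

0: R B1 -> L1 miss  d=-]
1: R B4 -> L0 miss  d=-]
2: W B4 -> L0 hit  d=D]
3: W B8 -> L0 miss wb->B4  d=D]
4: R B3 -> L3 miss  d=-]
5: R B6 -> L2 miss  d=-]
6: R B7 -> L3 miss  d=-]
7: R B2 -> L2 miss  d=-]
8: R B2 -> L2 hit  d=-]
9: R B5 -> L1 miss  d=-]
10: W B10 -> L2 miss  d=D]
11: W B4 -> L0 miss wb->B8  d=D]
12: R B8 -> L0 miss wb->B4  d=-]
13: R B8 -> L0 hit  d=-]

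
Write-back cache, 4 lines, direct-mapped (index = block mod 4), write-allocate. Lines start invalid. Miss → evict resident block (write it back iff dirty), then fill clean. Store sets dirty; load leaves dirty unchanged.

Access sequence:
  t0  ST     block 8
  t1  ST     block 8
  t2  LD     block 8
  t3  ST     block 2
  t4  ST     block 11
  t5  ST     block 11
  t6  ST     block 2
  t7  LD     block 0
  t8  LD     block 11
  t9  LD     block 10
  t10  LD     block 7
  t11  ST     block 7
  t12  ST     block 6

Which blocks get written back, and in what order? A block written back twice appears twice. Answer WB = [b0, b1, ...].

WB = [8, 2, 11]

  0 | W B8 → L0 miss [D]
  1 | W B8 → L0 hit [D]
  2 | R B8 → L0 hit [D]
  3 | W B2 → L2 miss [D]
  4 | W B11 → L3 miss [D]
  5 | W B11 → L3 hit [D]
  6 | W B2 → L2 hit [D]
  7 | R B0 → L0 miss wb→B8 [-]
  8 | R B11 → L3 hit [D]
  9 | R B10 → L2 miss wb→B2 [-]
  10 | R B7 → L3 miss wb→B11 [-]
  11 | W B7 → L3 hit [D]
  12 | W B6 → L2 miss [D]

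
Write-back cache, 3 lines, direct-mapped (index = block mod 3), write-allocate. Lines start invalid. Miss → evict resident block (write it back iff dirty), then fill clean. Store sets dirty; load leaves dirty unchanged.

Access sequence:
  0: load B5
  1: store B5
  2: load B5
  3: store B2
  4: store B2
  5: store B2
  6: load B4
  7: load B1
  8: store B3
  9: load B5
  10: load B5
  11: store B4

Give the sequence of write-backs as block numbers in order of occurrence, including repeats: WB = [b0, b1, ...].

WB = [5, 2]

0: R B5 → L2 miss [-]
1: W B5 → L2 hit [D]
2: R B5 → L2 hit [D]
3: W B2 → L2 miss wb→B5 [D]
4: W B2 → L2 hit [D]
5: W B2 → L2 hit [D]
6: R B4 → L1 miss [-]
7: R B1 → L1 miss [-]
8: W B3 → L0 miss [D]
9: R B5 → L2 miss wb→B2 [-]
10: R B5 → L2 hit [-]
11: W B4 → L1 miss [D]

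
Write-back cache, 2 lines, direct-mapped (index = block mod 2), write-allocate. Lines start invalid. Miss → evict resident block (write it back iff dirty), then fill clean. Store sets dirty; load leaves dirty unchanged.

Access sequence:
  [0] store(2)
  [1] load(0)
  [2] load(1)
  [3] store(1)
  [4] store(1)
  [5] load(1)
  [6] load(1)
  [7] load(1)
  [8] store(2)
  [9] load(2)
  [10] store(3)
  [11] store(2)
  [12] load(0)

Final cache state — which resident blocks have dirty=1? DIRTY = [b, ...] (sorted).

  0 | W B2 → L0 miss [D]
  1 | R B0 → L0 miss wb→B2 [-]
  2 | R B1 → L1 miss [-]
  3 | W B1 → L1 hit [D]
  4 | W B1 → L1 hit [D]
  5 | R B1 → L1 hit [D]
  6 | R B1 → L1 hit [D]
  7 | R B1 → L1 hit [D]
  8 | W B2 → L0 miss [D]
  9 | R B2 → L0 hit [D]
  10 | W B3 → L1 miss wb→B1 [D]
  11 | W B2 → L0 hit [D]
  12 | R B0 → L0 miss wb→B2 [-]

DIRTY = [3]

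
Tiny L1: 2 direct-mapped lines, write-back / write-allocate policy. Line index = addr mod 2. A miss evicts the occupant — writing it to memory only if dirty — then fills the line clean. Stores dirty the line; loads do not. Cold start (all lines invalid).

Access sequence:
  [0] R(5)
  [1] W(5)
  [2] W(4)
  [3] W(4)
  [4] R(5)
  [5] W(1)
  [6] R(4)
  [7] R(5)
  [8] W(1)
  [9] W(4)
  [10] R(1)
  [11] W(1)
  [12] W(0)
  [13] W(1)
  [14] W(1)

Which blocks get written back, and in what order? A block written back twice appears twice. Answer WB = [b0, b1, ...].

WB = [5, 1, 4]

  0 | R B5 → L1 miss [-]
  1 | W B5 → L1 hit [D]
  2 | W B4 → L0 miss [D]
  3 | W B4 → L0 hit [D]
  4 | R B5 → L1 hit [D]
  5 | W B1 → L1 miss wb→B5 [D]
  6 | R B4 → L0 hit [D]
  7 | R B5 → L1 miss wb→B1 [-]
  8 | W B1 → L1 miss [D]
  9 | W B4 → L0 hit [D]
  10 | R B1 → L1 hit [D]
  11 | W B1 → L1 hit [D]
  12 | W B0 → L0 miss wb→B4 [D]
  13 | W B1 → L1 hit [D]
  14 | W B1 → L1 hit [D]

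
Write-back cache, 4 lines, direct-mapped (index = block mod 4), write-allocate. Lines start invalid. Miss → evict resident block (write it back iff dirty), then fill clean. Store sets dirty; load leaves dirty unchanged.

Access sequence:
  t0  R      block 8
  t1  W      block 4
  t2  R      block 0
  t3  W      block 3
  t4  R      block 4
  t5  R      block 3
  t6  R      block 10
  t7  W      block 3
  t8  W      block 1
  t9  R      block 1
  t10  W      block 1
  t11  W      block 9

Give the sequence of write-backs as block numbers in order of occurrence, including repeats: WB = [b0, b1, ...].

0: R B8 -> L0 miss  d=-]
1: W B4 -> L0 miss  d=D]
2: R B0 -> L0 miss wb->B4  d=-]
3: W B3 -> L3 miss  d=D]
4: R B4 -> L0 miss  d=-]
5: R B3 -> L3 hit  d=D]
6: R B10 -> L2 miss  d=-]
7: W B3 -> L3 hit  d=D]
8: W B1 -> L1 miss  d=D]
9: R B1 -> L1 hit  d=D]
10: W B1 -> L1 hit  d=D]
11: W B9 -> L1 miss wb->B1  d=D]

WB = [4, 1]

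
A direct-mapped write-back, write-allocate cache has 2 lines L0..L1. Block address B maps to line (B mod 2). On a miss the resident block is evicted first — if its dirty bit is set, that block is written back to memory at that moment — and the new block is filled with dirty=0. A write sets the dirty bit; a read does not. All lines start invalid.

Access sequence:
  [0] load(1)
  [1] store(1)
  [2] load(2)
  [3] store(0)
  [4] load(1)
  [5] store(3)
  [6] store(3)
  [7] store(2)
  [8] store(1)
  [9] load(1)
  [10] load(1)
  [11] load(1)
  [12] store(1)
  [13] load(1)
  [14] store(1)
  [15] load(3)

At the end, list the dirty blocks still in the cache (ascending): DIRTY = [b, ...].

DIRTY = [2]

0: R B1 -> L1 miss  d=-]
1: W B1 -> L1 hit  d=D]
2: R B2 -> L0 miss  d=-]
3: W B0 -> L0 miss  d=D]
4: R B1 -> L1 hit  d=D]
5: W B3 -> L1 miss wb->B1  d=D]
6: W B3 -> L1 hit  d=D]
7: W B2 -> L0 miss wb->B0  d=D]
8: W B1 -> L1 miss wb->B3  d=D]
9: R B1 -> L1 hit  d=D]
10: R B1 -> L1 hit  d=D]
11: R B1 -> L1 hit  d=D]
12: W B1 -> L1 hit  d=D]
13: R B1 -> L1 hit  d=D]
14: W B1 -> L1 hit  d=D]
15: R B3 -> L1 miss wb->B1  d=-]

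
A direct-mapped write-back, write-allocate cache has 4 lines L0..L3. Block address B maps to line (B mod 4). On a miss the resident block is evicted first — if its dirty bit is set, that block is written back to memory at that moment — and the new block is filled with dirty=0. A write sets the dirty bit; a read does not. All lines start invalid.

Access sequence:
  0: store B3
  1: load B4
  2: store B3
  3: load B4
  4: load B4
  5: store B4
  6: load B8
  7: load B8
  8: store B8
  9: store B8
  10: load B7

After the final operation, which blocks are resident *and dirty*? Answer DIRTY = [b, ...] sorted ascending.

  0 | W B3 → L3 miss [D]
  1 | R B4 → L0 miss [-]
  2 | W B3 → L3 hit [D]
  3 | R B4 → L0 hit [-]
  4 | R B4 → L0 hit [-]
  5 | W B4 → L0 hit [D]
  6 | R B8 → L0 miss wb→B4 [-]
  7 | R B8 → L0 hit [-]
  8 | W B8 → L0 hit [D]
  9 | W B8 → L0 hit [D]
  10 | R B7 → L3 miss wb→B3 [-]

DIRTY = [8]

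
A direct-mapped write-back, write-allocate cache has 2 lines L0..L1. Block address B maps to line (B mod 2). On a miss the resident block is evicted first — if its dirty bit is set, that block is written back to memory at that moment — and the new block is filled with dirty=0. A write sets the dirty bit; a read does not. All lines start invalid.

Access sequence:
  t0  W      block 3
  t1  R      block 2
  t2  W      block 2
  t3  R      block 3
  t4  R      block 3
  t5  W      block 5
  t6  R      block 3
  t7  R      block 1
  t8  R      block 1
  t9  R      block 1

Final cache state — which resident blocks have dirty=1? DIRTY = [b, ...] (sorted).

0: W B3 -> L1 miss  d=D]
1: R B2 -> L0 miss  d=-]
2: W B2 -> L0 hit  d=D]
3: R B3 -> L1 hit  d=D]
4: R B3 -> L1 hit  d=D]
5: W B5 -> L1 miss wb->B3  d=D]
6: R B3 -> L1 miss wb->B5  d=-]
7: R B1 -> L1 miss  d=-]
8: R B1 -> L1 hit  d=-]
9: R B1 -> L1 hit  d=-]

DIRTY = [2]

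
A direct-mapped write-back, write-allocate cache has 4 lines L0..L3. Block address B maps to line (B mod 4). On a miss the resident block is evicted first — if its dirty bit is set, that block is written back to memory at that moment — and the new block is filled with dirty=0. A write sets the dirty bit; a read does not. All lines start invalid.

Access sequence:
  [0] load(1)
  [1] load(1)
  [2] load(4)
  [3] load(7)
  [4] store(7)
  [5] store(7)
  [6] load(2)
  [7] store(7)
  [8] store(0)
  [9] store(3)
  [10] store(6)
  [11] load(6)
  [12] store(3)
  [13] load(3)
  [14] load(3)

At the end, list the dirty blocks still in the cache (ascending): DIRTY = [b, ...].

0: R B1 -> L1 miss  d=-]
1: R B1 -> L1 hit  d=-]
2: R B4 -> L0 miss  d=-]
3: R B7 -> L3 miss  d=-]
4: W B7 -> L3 hit  d=D]
5: W B7 -> L3 hit  d=D]
6: R B2 -> L2 miss  d=-]
7: W B7 -> L3 hit  d=D]
8: W B0 -> L0 miss  d=D]
9: W B3 -> L3 miss wb->B7  d=D]
10: W B6 -> L2 miss  d=D]
11: R B6 -> L2 hit  d=D]
12: W B3 -> L3 hit  d=D]
13: R B3 -> L3 hit  d=D]
14: R B3 -> L3 hit  d=D]

DIRTY = [0, 3, 6]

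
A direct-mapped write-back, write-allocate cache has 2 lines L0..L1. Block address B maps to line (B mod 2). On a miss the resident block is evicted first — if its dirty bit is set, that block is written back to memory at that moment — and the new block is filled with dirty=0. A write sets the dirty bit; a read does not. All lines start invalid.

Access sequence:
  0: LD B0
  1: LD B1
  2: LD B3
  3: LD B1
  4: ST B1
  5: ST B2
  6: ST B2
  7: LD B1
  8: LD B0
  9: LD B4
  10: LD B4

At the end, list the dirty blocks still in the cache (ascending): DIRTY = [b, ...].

DIRTY = [1]

0: R B0 -> L0 miss  d=-]
1: R B1 -> L1 miss  d=-]
2: R B3 -> L1 miss  d=-]
3: R B1 -> L1 miss  d=-]
4: W B1 -> L1 hit  d=D]
5: W B2 -> L0 miss  d=D]
6: W B2 -> L0 hit  d=D]
7: R B1 -> L1 hit  d=D]
8: R B0 -> L0 miss wb->B2  d=-]
9: R B4 -> L0 miss  d=-]
10: R B4 -> L0 hit  d=-]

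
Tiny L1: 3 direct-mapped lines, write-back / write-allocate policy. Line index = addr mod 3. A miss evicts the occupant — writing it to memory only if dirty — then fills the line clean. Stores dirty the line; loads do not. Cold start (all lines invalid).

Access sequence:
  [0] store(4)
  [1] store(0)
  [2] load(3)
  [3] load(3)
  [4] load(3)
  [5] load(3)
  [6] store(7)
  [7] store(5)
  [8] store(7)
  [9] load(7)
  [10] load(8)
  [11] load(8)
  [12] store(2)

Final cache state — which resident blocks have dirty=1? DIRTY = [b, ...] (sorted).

DIRTY = [2, 7]

0: W B4 → L1 miss [D]
1: W B0 → L0 miss [D]
2: R B3 → L0 miss wb→B0 [-]
3: R B3 → L0 hit [-]
4: R B3 → L0 hit [-]
5: R B3 → L0 hit [-]
6: W B7 → L1 miss wb→B4 [D]
7: W B5 → L2 miss [D]
8: W B7 → L1 hit [D]
9: R B7 → L1 hit [D]
10: R B8 → L2 miss wb→B5 [-]
11: R B8 → L2 hit [-]
12: W B2 → L2 miss [D]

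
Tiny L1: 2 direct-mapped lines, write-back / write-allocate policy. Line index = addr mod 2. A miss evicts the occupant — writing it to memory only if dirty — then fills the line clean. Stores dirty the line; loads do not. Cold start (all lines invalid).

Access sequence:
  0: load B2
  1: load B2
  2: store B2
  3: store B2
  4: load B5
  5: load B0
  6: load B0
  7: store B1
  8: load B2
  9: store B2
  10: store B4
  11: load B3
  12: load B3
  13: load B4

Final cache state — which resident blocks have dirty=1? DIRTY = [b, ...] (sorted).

DIRTY = [4]

  0 | R B2 → L0 miss [-]
  1 | R B2 → L0 hit [-]
  2 | W B2 → L0 hit [D]
  3 | W B2 → L0 hit [D]
  4 | R B5 → L1 miss [-]
  5 | R B0 → L0 miss wb→B2 [-]
  6 | R B0 → L0 hit [-]
  7 | W B1 → L1 miss [D]
  8 | R B2 → L0 miss [-]
  9 | W B2 → L0 hit [D]
  10 | W B4 → L0 miss wb→B2 [D]
  11 | R B3 → L1 miss wb→B1 [-]
  12 | R B3 → L1 hit [-]
  13 | R B4 → L0 hit [D]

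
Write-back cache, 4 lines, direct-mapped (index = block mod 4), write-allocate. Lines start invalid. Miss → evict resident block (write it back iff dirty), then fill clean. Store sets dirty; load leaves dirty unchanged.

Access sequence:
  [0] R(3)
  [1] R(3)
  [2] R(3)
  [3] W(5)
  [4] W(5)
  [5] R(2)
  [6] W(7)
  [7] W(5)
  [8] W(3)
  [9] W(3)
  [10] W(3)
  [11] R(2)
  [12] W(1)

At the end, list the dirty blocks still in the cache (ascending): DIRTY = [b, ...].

DIRTY = [1, 3]

0: R B3 → L3 miss [-]
1: R B3 → L3 hit [-]
2: R B3 → L3 hit [-]
3: W B5 → L1 miss [D]
4: W B5 → L1 hit [D]
5: R B2 → L2 miss [-]
6: W B7 → L3 miss [D]
7: W B5 → L1 hit [D]
8: W B3 → L3 miss wb→B7 [D]
9: W B3 → L3 hit [D]
10: W B3 → L3 hit [D]
11: R B2 → L2 hit [-]
12: W B1 → L1 miss wb→B5 [D]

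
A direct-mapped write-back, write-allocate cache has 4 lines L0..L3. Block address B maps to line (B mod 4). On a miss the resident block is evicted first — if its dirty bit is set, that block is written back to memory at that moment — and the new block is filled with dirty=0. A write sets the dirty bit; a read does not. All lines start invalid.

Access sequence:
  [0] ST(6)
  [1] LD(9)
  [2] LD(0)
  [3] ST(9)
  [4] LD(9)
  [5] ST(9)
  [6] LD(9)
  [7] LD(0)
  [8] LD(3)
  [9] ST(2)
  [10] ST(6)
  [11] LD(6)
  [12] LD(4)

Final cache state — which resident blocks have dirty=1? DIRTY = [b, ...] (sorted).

0: W B6 -> L2 miss  d=D]
1: R B9 -> L1 miss  d=-]
2: R B0 -> L0 miss  d=-]
3: W B9 -> L1 hit  d=D]
4: R B9 -> L1 hit  d=D]
5: W B9 -> L1 hit  d=D]
6: R B9 -> L1 hit  d=D]
7: R B0 -> L0 hit  d=-]
8: R B3 -> L3 miss  d=-]
9: W B2 -> L2 miss wb->B6  d=D]
10: W B6 -> L2 miss wb->B2  d=D]
11: R B6 -> L2 hit  d=D]
12: R B4 -> L0 miss  d=-]

DIRTY = [6, 9]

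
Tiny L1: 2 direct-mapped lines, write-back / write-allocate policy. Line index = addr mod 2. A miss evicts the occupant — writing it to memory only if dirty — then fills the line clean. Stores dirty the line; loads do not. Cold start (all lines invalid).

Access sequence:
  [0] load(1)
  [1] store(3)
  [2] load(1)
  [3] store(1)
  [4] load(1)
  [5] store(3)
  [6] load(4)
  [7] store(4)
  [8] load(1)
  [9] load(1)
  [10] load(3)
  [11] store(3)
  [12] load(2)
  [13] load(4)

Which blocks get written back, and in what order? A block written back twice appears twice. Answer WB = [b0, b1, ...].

  0 | R B1 → L1 miss [-]
  1 | W B3 → L1 miss [D]
  2 | R B1 → L1 miss wb→B3 [-]
  3 | W B1 → L1 hit [D]
  4 | R B1 → L1 hit [D]
  5 | W B3 → L1 miss wb→B1 [D]
  6 | R B4 → L0 miss [-]
  7 | W B4 → L0 hit [D]
  8 | R B1 → L1 miss wb→B3 [-]
  9 | R B1 → L1 hit [-]
  10 | R B3 → L1 miss [-]
  11 | W B3 → L1 hit [D]
  12 | R B2 → L0 miss wb→B4 [-]
  13 | R B4 → L0 miss [-]

WB = [3, 1, 3, 4]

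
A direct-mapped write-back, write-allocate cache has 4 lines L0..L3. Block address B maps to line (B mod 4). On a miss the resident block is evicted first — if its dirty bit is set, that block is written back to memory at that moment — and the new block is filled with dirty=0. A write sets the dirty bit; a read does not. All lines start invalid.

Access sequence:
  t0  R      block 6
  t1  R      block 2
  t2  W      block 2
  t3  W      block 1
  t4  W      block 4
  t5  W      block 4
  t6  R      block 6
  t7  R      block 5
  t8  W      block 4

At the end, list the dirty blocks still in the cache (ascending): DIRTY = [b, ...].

0: R B6 → L2 miss [-]
1: R B2 → L2 miss [-]
2: W B2 → L2 hit [D]
3: W B1 → L1 miss [D]
4: W B4 → L0 miss [D]
5: W B4 → L0 hit [D]
6: R B6 → L2 miss wb→B2 [-]
7: R B5 → L1 miss wb→B1 [-]
8: W B4 → L0 hit [D]

DIRTY = [4]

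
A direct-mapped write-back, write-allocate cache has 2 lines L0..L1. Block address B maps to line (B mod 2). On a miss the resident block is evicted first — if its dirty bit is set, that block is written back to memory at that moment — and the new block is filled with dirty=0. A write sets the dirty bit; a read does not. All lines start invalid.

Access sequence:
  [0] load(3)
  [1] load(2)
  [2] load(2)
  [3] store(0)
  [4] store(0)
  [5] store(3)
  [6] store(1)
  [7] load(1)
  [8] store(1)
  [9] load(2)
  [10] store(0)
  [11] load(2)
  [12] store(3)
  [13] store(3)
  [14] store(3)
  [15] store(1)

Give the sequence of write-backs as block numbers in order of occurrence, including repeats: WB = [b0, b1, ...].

WB = [3, 0, 0, 1, 3]

0: R B3 → L1 miss [-]
1: R B2 → L0 miss [-]
2: R B2 → L0 hit [-]
3: W B0 → L0 miss [D]
4: W B0 → L0 hit [D]
5: W B3 → L1 hit [D]
6: W B1 → L1 miss wb→B3 [D]
7: R B1 → L1 hit [D]
8: W B1 → L1 hit [D]
9: R B2 → L0 miss wb→B0 [-]
10: W B0 → L0 miss [D]
11: R B2 → L0 miss wb→B0 [-]
12: W B3 → L1 miss wb→B1 [D]
13: W B3 → L1 hit [D]
14: W B3 → L1 hit [D]
15: W B1 → L1 miss wb→B3 [D]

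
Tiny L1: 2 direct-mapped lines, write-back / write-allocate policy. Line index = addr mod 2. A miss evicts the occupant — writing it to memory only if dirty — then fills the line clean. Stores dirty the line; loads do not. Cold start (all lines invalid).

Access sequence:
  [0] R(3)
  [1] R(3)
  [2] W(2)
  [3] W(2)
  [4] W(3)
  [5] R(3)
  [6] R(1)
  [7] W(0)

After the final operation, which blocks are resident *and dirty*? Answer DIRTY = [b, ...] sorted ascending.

0: R B3 → L1 miss [-]
1: R B3 → L1 hit [-]
2: W B2 → L0 miss [D]
3: W B2 → L0 hit [D]
4: W B3 → L1 hit [D]
5: R B3 → L1 hit [D]
6: R B1 → L1 miss wb→B3 [-]
7: W B0 → L0 miss wb→B2 [D]

DIRTY = [0]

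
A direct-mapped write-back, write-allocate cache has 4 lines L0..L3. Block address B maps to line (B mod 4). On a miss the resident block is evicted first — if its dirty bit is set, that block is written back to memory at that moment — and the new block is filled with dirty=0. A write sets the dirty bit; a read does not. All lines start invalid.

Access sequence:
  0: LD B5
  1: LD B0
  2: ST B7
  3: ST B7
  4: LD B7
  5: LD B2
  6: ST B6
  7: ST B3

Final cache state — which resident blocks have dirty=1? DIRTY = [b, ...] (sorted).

0: R B5 → L1 miss [-]
1: R B0 → L0 miss [-]
2: W B7 → L3 miss [D]
3: W B7 → L3 hit [D]
4: R B7 → L3 hit [D]
5: R B2 → L2 miss [-]
6: W B6 → L2 miss [D]
7: W B3 → L3 miss wb→B7 [D]

DIRTY = [3, 6]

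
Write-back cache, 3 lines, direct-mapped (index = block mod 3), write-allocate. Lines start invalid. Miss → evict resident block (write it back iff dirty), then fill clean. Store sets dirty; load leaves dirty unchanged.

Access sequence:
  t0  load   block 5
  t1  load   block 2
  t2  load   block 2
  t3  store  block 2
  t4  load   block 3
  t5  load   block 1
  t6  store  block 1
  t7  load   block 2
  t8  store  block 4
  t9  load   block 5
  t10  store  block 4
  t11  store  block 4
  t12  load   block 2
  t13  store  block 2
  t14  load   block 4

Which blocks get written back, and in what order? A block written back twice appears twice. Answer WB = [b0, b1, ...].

WB = [1, 2]

  0 | R B5 → L2 miss [-]
  1 | R B2 → L2 miss [-]
  2 | R B2 → L2 hit [-]
  3 | W B2 → L2 hit [D]
  4 | R B3 → L0 miss [-]
  5 | R B1 → L1 miss [-]
  6 | W B1 → L1 hit [D]
  7 | R B2 → L2 hit [D]
  8 | W B4 → L1 miss wb→B1 [D]
  9 | R B5 → L2 miss wb→B2 [-]
  10 | W B4 → L1 hit [D]
  11 | W B4 → L1 hit [D]
  12 | R B2 → L2 miss [-]
  13 | W B2 → L2 hit [D]
  14 | R B4 → L1 hit [D]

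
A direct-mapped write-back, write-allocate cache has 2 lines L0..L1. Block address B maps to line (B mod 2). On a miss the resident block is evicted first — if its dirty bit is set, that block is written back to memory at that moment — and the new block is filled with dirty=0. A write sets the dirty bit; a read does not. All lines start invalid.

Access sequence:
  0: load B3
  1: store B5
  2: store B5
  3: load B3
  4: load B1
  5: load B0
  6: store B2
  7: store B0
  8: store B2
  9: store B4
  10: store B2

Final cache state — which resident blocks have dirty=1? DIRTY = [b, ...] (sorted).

DIRTY = [2]

0: R B3 → L1 miss [-]
1: W B5 → L1 miss [D]
2: W B5 → L1 hit [D]
3: R B3 → L1 miss wb→B5 [-]
4: R B1 → L1 miss [-]
5: R B0 → L0 miss [-]
6: W B2 → L0 miss [D]
7: W B0 → L0 miss wb→B2 [D]
8: W B2 → L0 miss wb→B0 [D]
9: W B4 → L0 miss wb→B2 [D]
10: W B2 → L0 miss wb→B4 [D]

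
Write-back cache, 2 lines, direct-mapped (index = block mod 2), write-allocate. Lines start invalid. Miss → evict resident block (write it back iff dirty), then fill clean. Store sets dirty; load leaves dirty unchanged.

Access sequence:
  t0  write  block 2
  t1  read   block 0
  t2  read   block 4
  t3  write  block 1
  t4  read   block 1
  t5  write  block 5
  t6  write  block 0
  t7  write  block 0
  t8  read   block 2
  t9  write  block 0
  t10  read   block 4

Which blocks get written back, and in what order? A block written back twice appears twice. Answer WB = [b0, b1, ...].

0: W B2 → L0 miss [D]
1: R B0 → L0 miss wb→B2 [-]
2: R B4 → L0 miss [-]
3: W B1 → L1 miss [D]
4: R B1 → L1 hit [D]
5: W B5 → L1 miss wb→B1 [D]
6: W B0 → L0 miss [D]
7: W B0 → L0 hit [D]
8: R B2 → L0 miss wb→B0 [-]
9: W B0 → L0 miss [D]
10: R B4 → L0 miss wb→B0 [-]

WB = [2, 1, 0, 0]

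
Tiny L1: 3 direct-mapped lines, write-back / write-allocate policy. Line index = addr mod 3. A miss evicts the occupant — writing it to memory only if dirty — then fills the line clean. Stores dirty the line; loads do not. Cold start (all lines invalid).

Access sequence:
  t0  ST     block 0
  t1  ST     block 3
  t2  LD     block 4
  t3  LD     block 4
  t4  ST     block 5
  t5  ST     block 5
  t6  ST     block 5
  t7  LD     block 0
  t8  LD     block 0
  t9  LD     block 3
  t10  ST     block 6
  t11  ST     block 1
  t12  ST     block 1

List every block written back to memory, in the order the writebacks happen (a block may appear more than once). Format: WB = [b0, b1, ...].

  0 | W B0 → L0 miss [D]
  1 | W B3 → L0 miss wb→B0 [D]
  2 | R B4 → L1 miss [-]
  3 | R B4 → L1 hit [-]
  4 | W B5 → L2 miss [D]
  5 | W B5 → L2 hit [D]
  6 | W B5 → L2 hit [D]
  7 | R B0 → L0 miss wb→B3 [-]
  8 | R B0 → L0 hit [-]
  9 | R B3 → L0 miss [-]
  10 | W B6 → L0 miss [D]
  11 | W B1 → L1 miss [D]
  12 | W B1 → L1 hit [D]

WB = [0, 3]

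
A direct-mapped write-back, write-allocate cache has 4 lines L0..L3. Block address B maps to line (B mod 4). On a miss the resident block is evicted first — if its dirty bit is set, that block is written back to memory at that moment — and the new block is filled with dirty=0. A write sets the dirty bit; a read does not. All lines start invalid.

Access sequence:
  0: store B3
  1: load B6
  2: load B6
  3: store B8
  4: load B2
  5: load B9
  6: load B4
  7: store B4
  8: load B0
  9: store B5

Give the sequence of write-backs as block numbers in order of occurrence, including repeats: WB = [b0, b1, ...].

WB = [8, 4]

0: W B3 -> L3 miss  d=D]
1: R B6 -> L2 miss  d=-]
2: R B6 -> L2 hit  d=-]
3: W B8 -> L0 miss  d=D]
4: R B2 -> L2 miss  d=-]
5: R B9 -> L1 miss  d=-]
6: R B4 -> L0 miss wb->B8  d=-]
7: W B4 -> L0 hit  d=D]
8: R B0 -> L0 miss wb->B4  d=-]
9: W B5 -> L1 miss  d=D]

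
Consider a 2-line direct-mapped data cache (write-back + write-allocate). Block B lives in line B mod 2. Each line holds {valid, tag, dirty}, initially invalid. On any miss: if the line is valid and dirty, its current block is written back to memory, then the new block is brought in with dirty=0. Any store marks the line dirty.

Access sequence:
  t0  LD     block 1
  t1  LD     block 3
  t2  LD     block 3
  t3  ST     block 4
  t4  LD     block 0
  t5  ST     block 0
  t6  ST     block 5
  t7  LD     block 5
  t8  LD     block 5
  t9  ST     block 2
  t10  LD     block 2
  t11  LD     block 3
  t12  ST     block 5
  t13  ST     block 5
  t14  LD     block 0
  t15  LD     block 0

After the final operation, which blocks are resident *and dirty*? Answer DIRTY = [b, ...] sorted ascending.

0: R B1 -> L1 miss  d=-]
1: R B3 -> L1 miss  d=-]
2: R B3 -> L1 hit  d=-]
3: W B4 -> L0 miss  d=D]
4: R B0 -> L0 miss wb->B4  d=-]
5: W B0 -> L0 hit  d=D]
6: W B5 -> L1 miss  d=D]
7: R B5 -> L1 hit  d=D]
8: R B5 -> L1 hit  d=D]
9: W B2 -> L0 miss wb->B0  d=D]
10: R B2 -> L0 hit  d=D]
11: R B3 -> L1 miss wb->B5  d=-]
12: W B5 -> L1 miss  d=D]
13: W B5 -> L1 hit  d=D]
14: R B0 -> L0 miss wb->B2  d=-]
15: R B0 -> L0 hit  d=-]

DIRTY = [5]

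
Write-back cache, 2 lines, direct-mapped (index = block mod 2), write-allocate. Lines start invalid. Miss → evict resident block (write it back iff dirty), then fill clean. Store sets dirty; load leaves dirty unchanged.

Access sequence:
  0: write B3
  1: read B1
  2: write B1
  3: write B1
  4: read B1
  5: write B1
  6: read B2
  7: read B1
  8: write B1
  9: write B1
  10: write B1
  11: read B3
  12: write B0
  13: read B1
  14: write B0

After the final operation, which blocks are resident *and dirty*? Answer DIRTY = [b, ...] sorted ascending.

  0 | W B3 → L1 miss [D]
  1 | R B1 → L1 miss wb→B3 [-]
  2 | W B1 → L1 hit [D]
  3 | W B1 → L1 hit [D]
  4 | R B1 → L1 hit [D]
  5 | W B1 → L1 hit [D]
  6 | R B2 → L0 miss [-]
  7 | R B1 → L1 hit [D]
  8 | W B1 → L1 hit [D]
  9 | W B1 → L1 hit [D]
  10 | W B1 → L1 hit [D]
  11 | R B3 → L1 miss wb→B1 [-]
  12 | W B0 → L0 miss [D]
  13 | R B1 → L1 miss [-]
  14 | W B0 → L0 hit [D]

DIRTY = [0]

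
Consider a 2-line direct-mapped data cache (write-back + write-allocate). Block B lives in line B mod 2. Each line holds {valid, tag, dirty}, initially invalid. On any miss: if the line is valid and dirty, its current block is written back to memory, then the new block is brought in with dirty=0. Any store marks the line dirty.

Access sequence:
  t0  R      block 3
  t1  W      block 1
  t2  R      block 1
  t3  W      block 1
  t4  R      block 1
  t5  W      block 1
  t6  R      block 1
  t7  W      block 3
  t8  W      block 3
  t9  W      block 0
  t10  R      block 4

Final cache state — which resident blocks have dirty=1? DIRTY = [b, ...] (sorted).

DIRTY = [3]

0: R B3 -> L1 miss  d=-]
1: W B1 -> L1 miss  d=D]
2: R B1 -> L1 hit  d=D]
3: W B1 -> L1 hit  d=D]
4: R B1 -> L1 hit  d=D]
5: W B1 -> L1 hit  d=D]
6: R B1 -> L1 hit  d=D]
7: W B3 -> L1 miss wb->B1  d=D]
8: W B3 -> L1 hit  d=D]
9: W B0 -> L0 miss  d=D]
10: R B4 -> L0 miss wb->B0  d=-]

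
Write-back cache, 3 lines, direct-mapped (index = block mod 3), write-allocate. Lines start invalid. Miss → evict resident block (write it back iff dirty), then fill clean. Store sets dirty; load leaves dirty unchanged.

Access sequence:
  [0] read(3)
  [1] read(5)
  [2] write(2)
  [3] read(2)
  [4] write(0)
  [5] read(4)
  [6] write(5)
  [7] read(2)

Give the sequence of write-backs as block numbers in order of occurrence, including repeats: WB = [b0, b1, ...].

0: R B3 -> L0 miss  d=-]
1: R B5 -> L2 miss  d=-]
2: W B2 -> L2 miss  d=D]
3: R B2 -> L2 hit  d=D]
4: W B0 -> L0 miss  d=D]
5: R B4 -> L1 miss  d=-]
6: W B5 -> L2 miss wb->B2  d=D]
7: R B2 -> L2 miss wb->B5  d=-]

WB = [2, 5]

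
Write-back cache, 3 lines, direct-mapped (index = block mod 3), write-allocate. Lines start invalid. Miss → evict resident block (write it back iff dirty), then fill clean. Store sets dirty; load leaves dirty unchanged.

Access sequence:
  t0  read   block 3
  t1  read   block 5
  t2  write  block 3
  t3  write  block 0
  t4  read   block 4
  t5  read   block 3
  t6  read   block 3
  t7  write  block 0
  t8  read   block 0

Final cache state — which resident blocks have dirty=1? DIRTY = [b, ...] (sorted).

  0 | R B3 → L0 miss [-]
  1 | R B5 → L2 miss [-]
  2 | W B3 → L0 hit [D]
  3 | W B0 → L0 miss wb→B3 [D]
  4 | R B4 → L1 miss [-]
  5 | R B3 → L0 miss wb→B0 [-]
  6 | R B3 → L0 hit [-]
  7 | W B0 → L0 miss [D]
  8 | R B0 → L0 hit [D]

DIRTY = [0]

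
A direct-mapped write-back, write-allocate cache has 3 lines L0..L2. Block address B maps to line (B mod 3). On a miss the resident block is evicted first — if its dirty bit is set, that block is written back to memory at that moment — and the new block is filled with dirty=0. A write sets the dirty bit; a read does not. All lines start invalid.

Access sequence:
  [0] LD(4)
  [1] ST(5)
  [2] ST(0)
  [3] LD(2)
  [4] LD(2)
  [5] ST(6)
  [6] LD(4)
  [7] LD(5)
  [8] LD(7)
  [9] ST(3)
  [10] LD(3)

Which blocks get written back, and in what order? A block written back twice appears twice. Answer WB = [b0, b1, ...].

  0 | R B4 → L1 miss [-]
  1 | W B5 → L2 miss [D]
  2 | W B0 → L0 miss [D]
  3 | R B2 → L2 miss wb→B5 [-]
  4 | R B2 → L2 hit [-]
  5 | W B6 → L0 miss wb→B0 [D]
  6 | R B4 → L1 hit [-]
  7 | R B5 → L2 miss [-]
  8 | R B7 → L1 miss [-]
  9 | W B3 → L0 miss wb→B6 [D]
  10 | R B3 → L0 hit [D]

WB = [5, 0, 6]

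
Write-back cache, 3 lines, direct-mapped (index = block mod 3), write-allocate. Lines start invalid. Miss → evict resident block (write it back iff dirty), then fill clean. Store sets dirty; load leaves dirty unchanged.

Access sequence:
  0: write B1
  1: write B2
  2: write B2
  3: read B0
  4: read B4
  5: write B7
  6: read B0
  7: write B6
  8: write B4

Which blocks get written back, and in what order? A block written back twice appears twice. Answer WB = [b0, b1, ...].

0: W B1 -> L1 miss  d=D]
1: W B2 -> L2 miss  d=D]
2: W B2 -> L2 hit  d=D]
3: R B0 -> L0 miss  d=-]
4: R B4 -> L1 miss wb->B1  d=-]
5: W B7 -> L1 miss  d=D]
6: R B0 -> L0 hit  d=-]
7: W B6 -> L0 miss  d=D]
8: W B4 -> L1 miss wb->B7  d=D]

WB = [1, 7]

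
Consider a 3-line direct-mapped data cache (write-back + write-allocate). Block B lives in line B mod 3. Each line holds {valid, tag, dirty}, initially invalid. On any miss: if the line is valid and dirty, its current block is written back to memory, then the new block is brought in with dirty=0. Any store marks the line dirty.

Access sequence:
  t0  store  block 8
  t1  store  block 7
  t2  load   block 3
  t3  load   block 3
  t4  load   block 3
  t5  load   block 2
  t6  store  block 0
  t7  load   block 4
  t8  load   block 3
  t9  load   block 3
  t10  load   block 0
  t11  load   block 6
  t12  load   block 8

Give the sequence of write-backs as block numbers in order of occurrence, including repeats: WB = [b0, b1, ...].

WB = [8, 7, 0]

0: W B8 → L2 miss [D]
1: W B7 → L1 miss [D]
2: R B3 → L0 miss [-]
3: R B3 → L0 hit [-]
4: R B3 → L0 hit [-]
5: R B2 → L2 miss wb→B8 [-]
6: W B0 → L0 miss [D]
7: R B4 → L1 miss wb→B7 [-]
8: R B3 → L0 miss wb→B0 [-]
9: R B3 → L0 hit [-]
10: R B0 → L0 miss [-]
11: R B6 → L0 miss [-]
12: R B8 → L2 miss [-]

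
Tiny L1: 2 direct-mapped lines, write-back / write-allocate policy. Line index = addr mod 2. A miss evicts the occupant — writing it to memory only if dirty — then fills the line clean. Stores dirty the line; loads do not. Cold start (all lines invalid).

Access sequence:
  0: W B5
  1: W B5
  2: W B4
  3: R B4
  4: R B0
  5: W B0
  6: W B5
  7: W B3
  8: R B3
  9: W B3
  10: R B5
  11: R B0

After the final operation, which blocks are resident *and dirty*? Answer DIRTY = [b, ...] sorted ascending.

DIRTY = [0]

  0 | W B5 → L1 miss [D]
  1 | W B5 → L1 hit [D]
  2 | W B4 → L0 miss [D]
  3 | R B4 → L0 hit [D]
  4 | R B0 → L0 miss wb→B4 [-]
  5 | W B0 → L0 hit [D]
  6 | W B5 → L1 hit [D]
  7 | W B3 → L1 miss wb→B5 [D]
  8 | R B3 → L1 hit [D]
  9 | W B3 → L1 hit [D]
  10 | R B5 → L1 miss wb→B3 [-]
  11 | R B0 → L0 hit [D]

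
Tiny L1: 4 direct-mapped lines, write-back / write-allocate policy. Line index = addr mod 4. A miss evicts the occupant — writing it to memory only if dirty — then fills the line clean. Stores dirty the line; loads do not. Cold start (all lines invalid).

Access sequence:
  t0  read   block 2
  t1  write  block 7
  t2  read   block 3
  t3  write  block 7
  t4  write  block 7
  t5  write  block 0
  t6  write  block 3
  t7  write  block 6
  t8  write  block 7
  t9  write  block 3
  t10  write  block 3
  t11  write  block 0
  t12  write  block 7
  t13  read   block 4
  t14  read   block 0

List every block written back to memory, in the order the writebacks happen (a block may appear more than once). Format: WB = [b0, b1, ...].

  0 | R B2 → L2 miss [-]
  1 | W B7 → L3 miss [D]
  2 | R B3 → L3 miss wb→B7 [-]
  3 | W B7 → L3 miss [D]
  4 | W B7 → L3 hit [D]
  5 | W B0 → L0 miss [D]
  6 | W B3 → L3 miss wb→B7 [D]
  7 | W B6 → L2 miss [D]
  8 | W B7 → L3 miss wb→B3 [D]
  9 | W B3 → L3 miss wb→B7 [D]
  10 | W B3 → L3 hit [D]
  11 | W B0 → L0 hit [D]
  12 | W B7 → L3 miss wb→B3 [D]
  13 | R B4 → L0 miss wb→B0 [-]
  14 | R B0 → L0 miss [-]

WB = [7, 7, 3, 7, 3, 0]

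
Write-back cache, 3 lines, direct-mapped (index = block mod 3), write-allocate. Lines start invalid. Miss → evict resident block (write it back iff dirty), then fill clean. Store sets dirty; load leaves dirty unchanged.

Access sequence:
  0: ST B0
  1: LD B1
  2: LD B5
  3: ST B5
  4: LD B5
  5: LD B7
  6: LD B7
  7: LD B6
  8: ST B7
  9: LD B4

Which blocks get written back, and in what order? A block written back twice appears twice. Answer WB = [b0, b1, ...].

WB = [0, 7]

  0 | W B0 → L0 miss [D]
  1 | R B1 → L1 miss [-]
  2 | R B5 → L2 miss [-]
  3 | W B5 → L2 hit [D]
  4 | R B5 → L2 hit [D]
  5 | R B7 → L1 miss [-]
  6 | R B7 → L1 hit [-]
  7 | R B6 → L0 miss wb→B0 [-]
  8 | W B7 → L1 hit [D]
  9 | R B4 → L1 miss wb→B7 [-]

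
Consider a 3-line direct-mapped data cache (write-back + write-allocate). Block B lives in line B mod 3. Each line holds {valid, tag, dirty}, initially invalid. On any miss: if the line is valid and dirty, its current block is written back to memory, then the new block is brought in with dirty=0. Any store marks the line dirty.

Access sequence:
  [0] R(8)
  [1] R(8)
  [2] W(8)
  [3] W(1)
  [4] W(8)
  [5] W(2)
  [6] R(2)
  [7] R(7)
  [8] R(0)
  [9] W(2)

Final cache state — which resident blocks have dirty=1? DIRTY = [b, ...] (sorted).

DIRTY = [2]

0: R B8 -> L2 miss  d=-]
1: R B8 -> L2 hit  d=-]
2: W B8 -> L2 hit  d=D]
3: W B1 -> L1 miss  d=D]
4: W B8 -> L2 hit  d=D]
5: W B2 -> L2 miss wb->B8  d=D]
6: R B2 -> L2 hit  d=D]
7: R B7 -> L1 miss wb->B1  d=-]
8: R B0 -> L0 miss  d=-]
9: W B2 -> L2 hit  d=D]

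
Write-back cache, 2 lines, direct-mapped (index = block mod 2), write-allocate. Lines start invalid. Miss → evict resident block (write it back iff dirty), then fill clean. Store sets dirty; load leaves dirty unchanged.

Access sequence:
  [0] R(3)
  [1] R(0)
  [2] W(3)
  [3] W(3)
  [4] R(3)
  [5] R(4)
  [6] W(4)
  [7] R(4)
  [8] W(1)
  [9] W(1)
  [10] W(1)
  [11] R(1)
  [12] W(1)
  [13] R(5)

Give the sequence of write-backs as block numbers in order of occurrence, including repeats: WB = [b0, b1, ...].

0: R B3 -> L1 miss  d=-]
1: R B0 -> L0 miss  d=-]
2: W B3 -> L1 hit  d=D]
3: W B3 -> L1 hit  d=D]
4: R B3 -> L1 hit  d=D]
5: R B4 -> L0 miss  d=-]
6: W B4 -> L0 hit  d=D]
7: R B4 -> L0 hit  d=D]
8: W B1 -> L1 miss wb->B3  d=D]
9: W B1 -> L1 hit  d=D]
10: W B1 -> L1 hit  d=D]
11: R B1 -> L1 hit  d=D]
12: W B1 -> L1 hit  d=D]
13: R B5 -> L1 miss wb->B1  d=-]

WB = [3, 1]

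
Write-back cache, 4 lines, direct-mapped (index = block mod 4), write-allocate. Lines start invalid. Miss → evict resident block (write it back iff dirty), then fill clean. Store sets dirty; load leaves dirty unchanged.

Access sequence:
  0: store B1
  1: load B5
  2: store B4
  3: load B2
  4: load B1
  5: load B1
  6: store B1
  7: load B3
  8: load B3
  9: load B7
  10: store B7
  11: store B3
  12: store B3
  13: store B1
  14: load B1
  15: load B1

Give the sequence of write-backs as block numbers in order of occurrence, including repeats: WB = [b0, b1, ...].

0: W B1 → L1 miss [D]
1: R B5 → L1 miss wb→B1 [-]
2: W B4 → L0 miss [D]
3: R B2 → L2 miss [-]
4: R B1 → L1 miss [-]
5: R B1 → L1 hit [-]
6: W B1 → L1 hit [D]
7: R B3 → L3 miss [-]
8: R B3 → L3 hit [-]
9: R B7 → L3 miss [-]
10: W B7 → L3 hit [D]
11: W B3 → L3 miss wb→B7 [D]
12: W B3 → L3 hit [D]
13: W B1 → L1 hit [D]
14: R B1 → L1 hit [D]
15: R B1 → L1 hit [D]

WB = [1, 7]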